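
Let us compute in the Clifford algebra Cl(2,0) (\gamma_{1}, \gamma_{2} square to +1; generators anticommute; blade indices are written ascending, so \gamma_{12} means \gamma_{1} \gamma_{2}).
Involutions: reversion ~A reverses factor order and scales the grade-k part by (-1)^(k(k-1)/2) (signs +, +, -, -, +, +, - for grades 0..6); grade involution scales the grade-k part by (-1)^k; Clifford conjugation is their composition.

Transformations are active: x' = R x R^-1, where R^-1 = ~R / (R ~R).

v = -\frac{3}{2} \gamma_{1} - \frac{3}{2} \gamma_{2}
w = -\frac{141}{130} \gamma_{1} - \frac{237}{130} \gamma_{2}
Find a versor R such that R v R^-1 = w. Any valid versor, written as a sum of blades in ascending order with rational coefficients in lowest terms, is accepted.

Sketch: the shared square \frac{9}{2} makes R = v + w = -\frac{168}{65} \gamma_{1} - \frac{216}{65} \gamma_{2} the natural versor; its sandwich fixes that direction, negates (v - w)/2, and sends v to w.
Answer: -\frac{168}{65} \gamma_{1} - \frac{216}{65} \gamma_{2}


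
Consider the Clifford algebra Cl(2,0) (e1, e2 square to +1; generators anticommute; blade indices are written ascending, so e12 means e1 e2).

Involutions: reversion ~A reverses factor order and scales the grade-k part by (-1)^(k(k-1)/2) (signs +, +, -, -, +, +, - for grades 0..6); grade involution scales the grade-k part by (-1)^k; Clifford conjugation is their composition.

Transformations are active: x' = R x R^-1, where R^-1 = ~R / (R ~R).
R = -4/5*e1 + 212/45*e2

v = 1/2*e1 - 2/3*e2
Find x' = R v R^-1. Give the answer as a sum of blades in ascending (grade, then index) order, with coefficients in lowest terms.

~R = -4/5*e1 + 212/45*e2, and R ~R = 9248/405, so R^-1 = ~R / (9248/405).
R v = -478/135 - 82/45*e12
Answer: -364/1445*e1 - 6887/8670*e2


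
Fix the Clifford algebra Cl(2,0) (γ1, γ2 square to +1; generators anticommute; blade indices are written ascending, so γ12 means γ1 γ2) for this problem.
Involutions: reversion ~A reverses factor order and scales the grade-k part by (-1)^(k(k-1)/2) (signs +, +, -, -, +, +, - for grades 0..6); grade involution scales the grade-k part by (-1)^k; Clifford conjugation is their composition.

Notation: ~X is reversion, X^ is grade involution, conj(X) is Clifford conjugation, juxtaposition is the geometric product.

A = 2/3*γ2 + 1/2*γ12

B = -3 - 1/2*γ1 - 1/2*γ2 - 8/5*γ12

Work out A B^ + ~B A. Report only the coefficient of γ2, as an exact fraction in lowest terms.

first term: 17/15 + 79/60*γ1 - 9/4*γ2 - 11/6*γ12
second term: -17/15 + 79/60*γ1 - 9/4*γ2 - 11/6*γ12
Answer: -9/2


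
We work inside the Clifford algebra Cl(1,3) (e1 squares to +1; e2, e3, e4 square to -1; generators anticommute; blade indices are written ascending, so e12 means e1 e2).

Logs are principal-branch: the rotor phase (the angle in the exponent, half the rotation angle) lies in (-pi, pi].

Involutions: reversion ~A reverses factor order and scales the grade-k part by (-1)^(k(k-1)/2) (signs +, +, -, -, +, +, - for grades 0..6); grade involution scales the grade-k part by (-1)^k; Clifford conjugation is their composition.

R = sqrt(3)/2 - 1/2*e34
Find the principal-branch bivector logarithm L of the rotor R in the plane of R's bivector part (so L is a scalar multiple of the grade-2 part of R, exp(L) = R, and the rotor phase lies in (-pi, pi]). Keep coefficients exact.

The scalar part of R is sqrt(3)/2, which fixes the principal-branch rotor phase; the unit plane is then the bivector part divided by the sine of that phase, and L is that plane scaled by the phase.
Concretely: cos(phase) = sqrt(3)/2 gives phase = ±pi/6, and since phase/sin(phase) is even the sign is immaterial: L = (phase/sin(phase)) * <R>_2 = (pi/3) * <R>_2.
Answer: -pi/6*e34


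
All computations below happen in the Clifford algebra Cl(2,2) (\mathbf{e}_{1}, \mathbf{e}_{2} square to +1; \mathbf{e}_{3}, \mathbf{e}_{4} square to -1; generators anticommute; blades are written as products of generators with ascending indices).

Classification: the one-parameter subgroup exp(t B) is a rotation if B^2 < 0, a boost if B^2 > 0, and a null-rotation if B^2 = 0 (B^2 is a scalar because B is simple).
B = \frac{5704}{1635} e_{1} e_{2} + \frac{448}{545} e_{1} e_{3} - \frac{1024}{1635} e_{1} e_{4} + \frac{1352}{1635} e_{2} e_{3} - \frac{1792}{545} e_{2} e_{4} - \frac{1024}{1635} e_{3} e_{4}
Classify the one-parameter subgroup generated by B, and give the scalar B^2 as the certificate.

B^2 term by term: the squares give (\frac{5704}{1635})^2*(e_{1} e_{2})^2 + (\frac{448}{545})^2*(e_{1} e_{3})^2 + (-\frac{1024}{1635})^2*(e_{1} e_{4})^2 + (\frac{1352}{1635})^2*(e_{2} e_{3})^2 + (-\frac{1792}{545})^2*(e_{2} e_{4})^2 + (-\frac{1024}{1635})^2*(e_{3} e_{4})^2 = \frac{32535616}{2673225}*(-1) + \frac{200704}{297025}*(+1) + \frac{1048576}{2673225}*(+1) + \frac{1827904}{2673225}*(+1) + \frac{3211264}{297025}*(+1) + \frac{1048576}{2673225}*(-1) = 0 (each basis 2-blade squares to minus the product of its generators' squares); cross terms between blades sharing an index anticommute and cancel; the commuting (index-disjoint) pairs give grade-4 terms 2*c*c'*(blade product), which cancel blade by blade — e_{1} e_{2} e_{3} e_{4}: -\frac{11681792}{2673225} + \frac{1605632}{297025} - \frac{2768896}{2673225} = 0 — confirming B is simple. So B^2 = 0.
Answer: null-rotation, certificate B^2 = 0. Because 0 is invariant under every versor sandwich, the classification follows from its sign alone.


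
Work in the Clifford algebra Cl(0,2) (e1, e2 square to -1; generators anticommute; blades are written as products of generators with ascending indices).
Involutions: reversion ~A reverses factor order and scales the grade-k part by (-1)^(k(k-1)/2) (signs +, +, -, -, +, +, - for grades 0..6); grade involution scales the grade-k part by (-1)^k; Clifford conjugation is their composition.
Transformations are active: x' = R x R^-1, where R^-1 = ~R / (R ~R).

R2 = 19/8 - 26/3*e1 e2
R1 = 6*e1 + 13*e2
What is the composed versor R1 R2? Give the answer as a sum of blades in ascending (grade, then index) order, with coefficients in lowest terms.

Distribute over the terms of R1 (each basis-blade product reordered to ascending indices, repeated generators contracted through their squares):
(6*e1) R2 = 57/4*e1 + 52*e2
(13*e2) R2 = -338/3*e1 + 247/8*e2
Summing the partial products and collecting blades:
Answer: -1181/12*e1 + 663/8*e2


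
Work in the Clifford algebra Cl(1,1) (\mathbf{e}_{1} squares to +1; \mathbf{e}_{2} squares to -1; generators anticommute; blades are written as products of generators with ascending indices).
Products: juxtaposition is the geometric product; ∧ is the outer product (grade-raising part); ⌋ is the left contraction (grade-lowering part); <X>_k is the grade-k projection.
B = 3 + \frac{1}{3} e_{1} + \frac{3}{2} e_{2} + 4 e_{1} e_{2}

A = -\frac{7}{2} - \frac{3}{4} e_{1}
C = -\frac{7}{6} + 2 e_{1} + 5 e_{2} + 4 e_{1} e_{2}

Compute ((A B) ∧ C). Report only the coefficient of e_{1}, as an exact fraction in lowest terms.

step 1: -\frac{43}{4} - \frac{41}{12} e_{1} - \frac{33}{4} e_{2} - \frac{121}{8} e_{1} e_{2}
step 2: \frac{301}{24} - \frac{1261}{72} e_{1} - \frac{353}{8} e_{2} - \frac{415}{16} e_{1} e_{2}
Answer: -\frac{1261}{72}


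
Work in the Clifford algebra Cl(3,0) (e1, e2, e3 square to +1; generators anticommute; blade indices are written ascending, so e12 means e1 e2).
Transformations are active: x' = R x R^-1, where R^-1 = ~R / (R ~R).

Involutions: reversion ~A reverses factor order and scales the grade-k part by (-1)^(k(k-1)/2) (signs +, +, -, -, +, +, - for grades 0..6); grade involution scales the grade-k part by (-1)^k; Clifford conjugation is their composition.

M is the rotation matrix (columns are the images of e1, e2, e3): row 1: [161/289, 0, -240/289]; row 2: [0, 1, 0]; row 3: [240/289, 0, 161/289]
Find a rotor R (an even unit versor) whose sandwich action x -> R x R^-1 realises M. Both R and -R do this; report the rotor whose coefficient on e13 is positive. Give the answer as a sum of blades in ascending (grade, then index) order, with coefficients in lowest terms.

Method: write R = a + b12*e12 + b13*e13 + b23*e23 with a^2 + b12^2 + b13^2 + b23^2 = 1 (so R^-1 = ~R). Expanding the columns R e_j ~R gives tr M = 4a^2 - 1 and, from the antisymmetric part, M21 - M12 = -4a*b12, M13 - M31 = 4a*b13, M32 - M23 = -4a*b23.
Here tr M = 611/289, so a^2 = (1 + tr M)/4 = 225/289 and a = ±15/17. Taking a = 15/17: M21 - M12 = 0, M13 - M31 = -480/289, M32 - M23 = 0, giving b12 = 0, b13 = -8/17, b23 = 0, i.e. R = 15/17 - 8/17*e13.
Its e13 coefficient is negative, so report the other preimage -R.
Answer: -15/17 + 8/17*e13. Note: both R and -R realise this M (trace 611/289); the covering map identifies them, and the e13-coefficient sign is the tie-breaker.


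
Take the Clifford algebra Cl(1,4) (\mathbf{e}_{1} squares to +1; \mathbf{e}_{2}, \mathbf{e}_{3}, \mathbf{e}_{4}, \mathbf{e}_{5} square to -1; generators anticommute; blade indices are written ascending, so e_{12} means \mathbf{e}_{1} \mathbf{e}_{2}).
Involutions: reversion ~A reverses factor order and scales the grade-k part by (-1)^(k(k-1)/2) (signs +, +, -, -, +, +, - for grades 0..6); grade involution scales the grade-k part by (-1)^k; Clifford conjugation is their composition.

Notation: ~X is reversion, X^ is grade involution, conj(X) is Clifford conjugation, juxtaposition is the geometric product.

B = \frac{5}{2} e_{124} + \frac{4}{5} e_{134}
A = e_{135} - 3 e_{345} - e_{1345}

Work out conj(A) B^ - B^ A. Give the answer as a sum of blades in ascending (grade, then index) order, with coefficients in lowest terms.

first term: \frac{4}{5} e_{5} + \frac{12}{5} e_{15} + \frac{4}{5} e_{45} + \frac{5}{2} e_{235} + \frac{15}{2} e_{1235} + \frac{5}{2} e_{2345}
second term: -\frac{4}{5} e_{5} - \frac{12}{5} e_{15} - \frac{4}{5} e_{45} + \frac{5}{2} e_{235} + \frac{15}{2} e_{1235} + \frac{5}{2} e_{2345}
Answer: \frac{8}{5} e_{5} + \frac{24}{5} e_{15} + \frac{8}{5} e_{45}


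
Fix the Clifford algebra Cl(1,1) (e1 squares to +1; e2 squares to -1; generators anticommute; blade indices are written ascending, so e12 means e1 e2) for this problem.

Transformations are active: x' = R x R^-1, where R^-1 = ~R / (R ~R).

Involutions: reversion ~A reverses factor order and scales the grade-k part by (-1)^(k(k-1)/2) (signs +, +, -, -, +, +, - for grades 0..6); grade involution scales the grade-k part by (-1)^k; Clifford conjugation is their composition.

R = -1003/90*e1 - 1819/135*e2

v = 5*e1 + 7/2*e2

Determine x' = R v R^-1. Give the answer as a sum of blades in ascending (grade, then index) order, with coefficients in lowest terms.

~R = -1003/90*e1 - 1819/135*e2, and R ~R = -4180963/72900, so R^-1 = ~R / (-4180963/72900).
R v = -1156/135 + 15317/540*e12
Answer: -7087/851*e1 - 12805/1702*e2


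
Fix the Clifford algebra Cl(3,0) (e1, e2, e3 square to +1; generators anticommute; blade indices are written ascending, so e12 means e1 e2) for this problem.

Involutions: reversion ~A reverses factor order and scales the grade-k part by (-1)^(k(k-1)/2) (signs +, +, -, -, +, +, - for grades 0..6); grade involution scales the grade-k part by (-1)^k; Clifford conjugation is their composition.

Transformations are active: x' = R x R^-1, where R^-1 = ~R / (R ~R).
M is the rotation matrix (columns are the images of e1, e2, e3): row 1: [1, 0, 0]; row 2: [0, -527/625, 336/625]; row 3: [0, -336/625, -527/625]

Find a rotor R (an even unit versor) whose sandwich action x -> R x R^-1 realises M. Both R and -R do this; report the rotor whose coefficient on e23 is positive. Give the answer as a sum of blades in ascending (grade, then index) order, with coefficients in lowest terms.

Method: write R = a + b12*e12 + b13*e13 + b23*e23 with a^2 + b12^2 + b13^2 + b23^2 = 1 (so R^-1 = ~R). Expanding the columns R e_j ~R gives tr M = 4a^2 - 1 and, from the antisymmetric part, M21 - M12 = -4a*b12, M13 - M31 = 4a*b13, M32 - M23 = -4a*b23.
Here tr M = -429/625, so a^2 = (1 + tr M)/4 = 49/625 and a = ±7/25. Taking a = 7/25: M21 - M12 = 0, M13 - M31 = 0, M32 - M23 = -672/625, giving b12 = 0, b13 = 0, b23 = 24/25, i.e. R = 7/25 + 24/25*e23.
Its e23 coefficient is already positive.
Answer: 7/25 + 24/25*e23. Sheet selection: the two-to-one cover makes ±R indistinguishable at the matrix level (trace -429/625), so uniqueness comes from the required sign on e23.


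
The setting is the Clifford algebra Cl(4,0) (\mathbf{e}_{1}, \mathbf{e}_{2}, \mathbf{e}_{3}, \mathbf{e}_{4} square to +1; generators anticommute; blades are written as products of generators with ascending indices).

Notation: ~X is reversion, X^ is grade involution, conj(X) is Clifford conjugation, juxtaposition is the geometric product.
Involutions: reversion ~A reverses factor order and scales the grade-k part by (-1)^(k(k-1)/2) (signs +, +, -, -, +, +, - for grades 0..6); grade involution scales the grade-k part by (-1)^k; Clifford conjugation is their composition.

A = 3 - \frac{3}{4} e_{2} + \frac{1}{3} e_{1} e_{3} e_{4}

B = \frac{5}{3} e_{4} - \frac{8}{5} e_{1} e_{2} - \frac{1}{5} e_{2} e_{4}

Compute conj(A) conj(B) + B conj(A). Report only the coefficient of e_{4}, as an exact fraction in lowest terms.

first term: -\frac{6}{5} e_{1} - \frac{97}{20} e_{4} + \frac{24}{5} e_{1} e_{2} - \frac{5}{9} e_{1} e_{3} - \frac{13}{20} e_{2} e_{4} + \frac{1}{15} e_{1} e_{2} e_{3} + \frac{8}{15} e_{2} e_{3} e_{4}
second term: -\frac{6}{5} e_{1} + \frac{103}{20} e_{4} - \frac{24}{5} e_{1} e_{2} + \frac{5}{9} e_{1} e_{3} - \frac{37}{20} e_{2} e_{4} + \frac{1}{15} e_{1} e_{2} e_{3} + \frac{8}{15} e_{2} e_{3} e_{4}
Answer: \frac{3}{10}


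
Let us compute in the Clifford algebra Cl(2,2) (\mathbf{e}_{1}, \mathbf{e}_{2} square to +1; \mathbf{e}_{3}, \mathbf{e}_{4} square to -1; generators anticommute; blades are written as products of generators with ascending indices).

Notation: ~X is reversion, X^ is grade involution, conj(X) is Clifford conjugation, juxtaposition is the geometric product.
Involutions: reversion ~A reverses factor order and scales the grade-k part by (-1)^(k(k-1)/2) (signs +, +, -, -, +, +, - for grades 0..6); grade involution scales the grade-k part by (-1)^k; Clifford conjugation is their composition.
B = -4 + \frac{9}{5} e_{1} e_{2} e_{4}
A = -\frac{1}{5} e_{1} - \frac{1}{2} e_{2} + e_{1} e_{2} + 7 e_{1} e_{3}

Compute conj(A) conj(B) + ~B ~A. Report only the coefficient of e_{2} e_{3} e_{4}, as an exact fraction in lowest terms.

first term: -\frac{4}{5} e_{1} - 2 e_{2} + \frac{9}{5} e_{4} + 4 e_{1} e_{2} + 28 e_{1} e_{3} - \frac{9}{10} e_{1} e_{4} + \frac{9}{25} e_{2} e_{4} - \frac{63}{5} e_{2} e_{3} e_{4}
second term: \frac{4}{5} e_{1} + 2 e_{2} - \frac{9}{5} e_{4} + 4 e_{1} e_{2} + 28 e_{1} e_{3} - \frac{9}{10} e_{1} e_{4} + \frac{9}{25} e_{2} e_{4} - \frac{63}{5} e_{2} e_{3} e_{4}
Answer: -\frac{126}{5}


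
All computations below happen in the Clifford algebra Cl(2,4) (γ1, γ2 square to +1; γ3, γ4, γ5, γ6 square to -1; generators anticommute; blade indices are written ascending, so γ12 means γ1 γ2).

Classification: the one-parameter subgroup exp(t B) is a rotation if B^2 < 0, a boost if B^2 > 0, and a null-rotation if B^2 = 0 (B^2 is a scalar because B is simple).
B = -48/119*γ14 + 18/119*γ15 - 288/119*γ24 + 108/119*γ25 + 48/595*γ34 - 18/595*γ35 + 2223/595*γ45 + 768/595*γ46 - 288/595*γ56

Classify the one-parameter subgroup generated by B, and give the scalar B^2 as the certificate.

B^2 term by term: the squares give (-48/119)^2*(γ14)^2 + (18/119)^2*(γ15)^2 + (-288/119)^2*(γ24)^2 + (108/119)^2*(γ25)^2 + (48/595)^2*(γ34)^2 + (-18/595)^2*(γ35)^2 + (2223/595)^2*(γ45)^2 + (768/595)^2*(γ46)^2 + (-288/595)^2*(γ56)^2 = 2304/14161*(+1) + 324/14161*(+1) + 82944/14161*(+1) + 11664/14161*(+1) + 2304/354025*(-1) + 324/354025*(-1) + 4941729/354025*(-1) + 589824/354025*(-1) + 82944/354025*(-1) = -9 (each basis 2-blade squares to minus the product of its generators' squares); cross terms between blades sharing an index anticommute and cancel; the commuting (index-disjoint) pairs give grade-4 terms 2*c*c'*(blade product), which cancel blade by blade — γ1245: 10368/14161 - 10368/14161 = 0; γ1345: -1728/70805 + 1728/70805 = 0; γ1456: 27648/70805 - 27648/70805 = 0; γ2345: -10368/70805 + 10368/70805 = 0; γ2456: 165888/70805 - 165888/70805 = 0; γ3456: -27648/354025 + 27648/354025 = 0 — confirming B is simple. So B^2 = -9.
Answer: rotation, certificate B^2 = -9. Note: conjugating B changes its blade decomposition but never the scalar B^2 = -9, whose sign settles the classification.


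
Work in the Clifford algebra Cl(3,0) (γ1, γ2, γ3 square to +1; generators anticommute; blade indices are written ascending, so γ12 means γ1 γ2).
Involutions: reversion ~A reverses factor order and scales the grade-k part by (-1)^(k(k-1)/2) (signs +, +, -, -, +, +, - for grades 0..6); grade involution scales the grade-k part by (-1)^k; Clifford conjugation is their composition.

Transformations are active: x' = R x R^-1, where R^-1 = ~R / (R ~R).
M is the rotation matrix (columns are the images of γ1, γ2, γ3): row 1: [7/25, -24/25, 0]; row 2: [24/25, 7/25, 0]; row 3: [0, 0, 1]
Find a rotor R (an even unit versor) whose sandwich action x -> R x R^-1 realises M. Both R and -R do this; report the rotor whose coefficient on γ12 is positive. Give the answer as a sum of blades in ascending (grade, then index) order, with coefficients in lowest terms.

Method: write R = a + b12*γ12 + b13*γ13 + b23*γ23 with a^2 + b12^2 + b13^2 + b23^2 = 1 (so R^-1 = ~R). Expanding the columns R e_j ~R gives tr M = 4a^2 - 1 and, from the antisymmetric part, M21 - M12 = -4a*b12, M13 - M31 = 4a*b13, M32 - M23 = -4a*b23.
Here tr M = 39/25, so a^2 = (1 + tr M)/4 = 16/25 and a = ±4/5. Taking a = 4/5: M21 - M12 = 48/25, M13 - M31 = 0, M32 - M23 = 0, giving b12 = -3/5, b13 = 0, b23 = 0, i.e. R = 4/5 - 3/5*γ12.
Its γ12 coefficient is negative, so report the other preimage -R.
Answer: -4/5 + 3/5*γ12. Note: both R and -R realise this M (trace 39/25); the covering map identifies them, and the γ12-coefficient sign is the tie-breaker.


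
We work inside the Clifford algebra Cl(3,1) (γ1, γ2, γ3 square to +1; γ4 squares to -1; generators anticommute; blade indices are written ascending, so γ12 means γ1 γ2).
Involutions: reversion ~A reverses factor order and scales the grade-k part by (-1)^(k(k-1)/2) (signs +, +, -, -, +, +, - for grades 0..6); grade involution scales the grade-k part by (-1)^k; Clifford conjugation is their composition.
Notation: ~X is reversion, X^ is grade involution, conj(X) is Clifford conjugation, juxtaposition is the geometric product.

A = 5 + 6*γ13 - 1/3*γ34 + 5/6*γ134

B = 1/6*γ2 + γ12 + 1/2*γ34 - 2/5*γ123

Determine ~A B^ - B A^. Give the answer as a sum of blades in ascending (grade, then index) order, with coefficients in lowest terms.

first term: 1/6 - 5/12*γ1 - 97/30*γ2 + 5*γ12 - 3*γ14 - 6*γ23 + 1/3*γ24 + 5/2*γ34 + γ123 - 2/15*γ124 - 8/9*γ234 + 17/36*γ1234
second term: -1/6 - 5/12*γ1 - 47/30*γ2 + 5*γ12 - 3*γ14 - 6*γ23 + 1/3*γ24 + 5/2*γ34 - 3*γ123 + 2/15*γ124 + 7/9*γ234 - 7/36*γ1234
Answer: 1/3 - 5/3*γ2 + 4*γ123 - 4/15*γ124 - 5/3*γ234 + 2/3*γ1234


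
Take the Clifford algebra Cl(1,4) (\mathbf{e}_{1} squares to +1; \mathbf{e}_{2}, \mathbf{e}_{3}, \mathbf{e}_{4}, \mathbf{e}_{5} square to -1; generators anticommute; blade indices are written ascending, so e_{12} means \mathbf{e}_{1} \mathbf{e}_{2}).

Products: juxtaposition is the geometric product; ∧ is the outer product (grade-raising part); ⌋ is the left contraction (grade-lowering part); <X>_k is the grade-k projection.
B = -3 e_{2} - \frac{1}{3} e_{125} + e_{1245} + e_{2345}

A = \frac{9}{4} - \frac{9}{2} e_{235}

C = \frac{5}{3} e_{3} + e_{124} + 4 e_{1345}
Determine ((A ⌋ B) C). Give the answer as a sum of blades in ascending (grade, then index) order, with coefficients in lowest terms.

step 1: -\frac{27}{4} e_{2} + \frac{9}{2} e_{4} - \frac{3}{4} e_{125} + \frac{9}{4} e_{1245} + \frac{9}{4} e_{2345}
step 2: \frac{9}{4} e_{5} + \frac{9}{2} e_{12} - \frac{27}{4} e_{14} - \frac{9}{4} e_{23} - \frac{15}{2} e_{34} + \frac{3}{4} e_{45} - \frac{63}{4} e_{135} + 3 e_{234} - \frac{15}{4} e_{245} + \frac{5}{4} e_{1235} + \frac{123}{4} e_{12345}
Answer: \frac{9}{4} e_{5} + \frac{9}{2} e_{12} - \frac{27}{4} e_{14} - \frac{9}{4} e_{23} - \frac{15}{2} e_{34} + \frac{3}{4} e_{45} - \frac{63}{4} e_{135} + 3 e_{234} - \frac{15}{4} e_{245} + \frac{5}{4} e_{1235} + \frac{123}{4} e_{12345}


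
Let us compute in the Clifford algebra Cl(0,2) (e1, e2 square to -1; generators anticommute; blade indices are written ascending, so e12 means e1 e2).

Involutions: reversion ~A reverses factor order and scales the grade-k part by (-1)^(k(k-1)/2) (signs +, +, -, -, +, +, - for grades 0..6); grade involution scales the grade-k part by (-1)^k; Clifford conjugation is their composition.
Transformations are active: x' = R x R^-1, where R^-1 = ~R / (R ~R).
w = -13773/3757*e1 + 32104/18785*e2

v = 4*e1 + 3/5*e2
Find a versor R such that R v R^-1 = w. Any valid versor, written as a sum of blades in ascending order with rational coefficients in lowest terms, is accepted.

Sketch: the shared square -409/25 makes R = v + w = 1255/3757*e1 + 8675/3757*e2 the natural versor; its sandwich fixes that direction, negates (v - w)/2, and sends v to w.
Answer: 1255/3757*e1 + 8675/3757*e2


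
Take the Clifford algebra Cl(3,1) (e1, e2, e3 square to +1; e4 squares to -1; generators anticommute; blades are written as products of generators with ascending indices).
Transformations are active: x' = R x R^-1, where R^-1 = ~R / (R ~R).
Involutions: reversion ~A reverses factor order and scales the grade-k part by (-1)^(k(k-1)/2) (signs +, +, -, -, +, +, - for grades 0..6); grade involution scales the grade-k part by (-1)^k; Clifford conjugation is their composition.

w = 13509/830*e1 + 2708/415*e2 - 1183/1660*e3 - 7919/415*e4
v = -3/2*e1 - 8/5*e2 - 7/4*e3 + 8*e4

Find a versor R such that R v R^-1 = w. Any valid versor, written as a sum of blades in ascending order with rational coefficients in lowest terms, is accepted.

Construction: equal norms (both -22451/400) license R = v + w = 6132/415*e1 + 2044/415*e2 - 1022/415*e3 - 4599/415*e4 — nothing changes along that direction, while (v - w)/2 changes sign, so v maps onto w.
Answer: 6132/415*e1 + 2044/415*e2 - 1022/415*e3 - 4599/415*e4


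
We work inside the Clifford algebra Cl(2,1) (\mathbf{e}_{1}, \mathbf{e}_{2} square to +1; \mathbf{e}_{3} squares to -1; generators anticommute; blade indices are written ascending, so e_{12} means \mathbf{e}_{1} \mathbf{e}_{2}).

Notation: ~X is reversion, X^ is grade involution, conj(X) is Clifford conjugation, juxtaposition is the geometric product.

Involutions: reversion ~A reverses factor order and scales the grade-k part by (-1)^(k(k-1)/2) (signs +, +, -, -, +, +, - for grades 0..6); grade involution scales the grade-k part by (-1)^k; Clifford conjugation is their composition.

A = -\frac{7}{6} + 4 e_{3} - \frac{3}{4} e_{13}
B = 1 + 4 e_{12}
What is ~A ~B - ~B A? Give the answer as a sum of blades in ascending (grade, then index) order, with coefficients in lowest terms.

first term: -\frac{7}{6} + 4 e_{3} + \frac{14}{3} e_{12} + \frac{3}{4} e_{13} - 3 e_{23} - 16 e_{123}
second term: -\frac{7}{6} + 4 e_{3} + \frac{14}{3} e_{12} - \frac{3}{4} e_{13} - 3 e_{23} - 16 e_{123}
Answer: \frac{3}{2} e_{13}


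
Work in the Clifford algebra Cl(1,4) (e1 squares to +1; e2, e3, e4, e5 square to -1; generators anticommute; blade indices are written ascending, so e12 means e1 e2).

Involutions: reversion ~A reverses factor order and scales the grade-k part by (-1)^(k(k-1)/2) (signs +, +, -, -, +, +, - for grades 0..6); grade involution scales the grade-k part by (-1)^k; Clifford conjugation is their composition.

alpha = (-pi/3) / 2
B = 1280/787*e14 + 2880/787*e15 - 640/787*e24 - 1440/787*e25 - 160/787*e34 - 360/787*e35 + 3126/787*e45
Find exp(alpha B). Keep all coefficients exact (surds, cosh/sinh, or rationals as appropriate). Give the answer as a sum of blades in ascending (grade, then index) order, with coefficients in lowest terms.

B^2 term by term: the squares give (1280/787)^2*(e14)^2 + (2880/787)^2*(e15)^2 + (-640/787)^2*(e24)^2 + (-1440/787)^2*(e25)^2 + (-160/787)^2*(e34)^2 + (-360/787)^2*(e35)^2 + (3126/787)^2*(e45)^2 = 1638400/619369*(+1) + 8294400/619369*(+1) + 409600/619369*(-1) + 2073600/619369*(-1) + 25600/619369*(-1) + 129600/619369*(-1) + 9771876/619369*(-1) = -4 (each basis 2-blade squares to minus the product of its generators' squares); cross terms between blades sharing an index anticommute and cancel; the commuting (index-disjoint) pairs give grade-4 terms 2*c*c'*(blade product), which cancel blade by blade — e1245: 3686400/619369 - 3686400/619369 = 0; e1345: 921600/619369 - 921600/619369 = 0; e2345: -460800/619369 + 460800/619369 = 0 — confirming B is simple. So B^2 = -4.
B^2 = -4 — the series telescopes trigonometrically here: l = 2, alpha*l = -pi/3, so exp(alpha B) = cos(-pi/3) + (sin(-pi/3)/2)*B = 1/2 + (-sqrt(3)/4)*B.
Answer: 1/2 - 320*sqrt(3)/787*e14 - 720*sqrt(3)/787*e15 + 160*sqrt(3)/787*e24 + 360*sqrt(3)/787*e25 + 40*sqrt(3)/787*e34 + 90*sqrt(3)/787*e35 - 1563*sqrt(3)/1574*e45


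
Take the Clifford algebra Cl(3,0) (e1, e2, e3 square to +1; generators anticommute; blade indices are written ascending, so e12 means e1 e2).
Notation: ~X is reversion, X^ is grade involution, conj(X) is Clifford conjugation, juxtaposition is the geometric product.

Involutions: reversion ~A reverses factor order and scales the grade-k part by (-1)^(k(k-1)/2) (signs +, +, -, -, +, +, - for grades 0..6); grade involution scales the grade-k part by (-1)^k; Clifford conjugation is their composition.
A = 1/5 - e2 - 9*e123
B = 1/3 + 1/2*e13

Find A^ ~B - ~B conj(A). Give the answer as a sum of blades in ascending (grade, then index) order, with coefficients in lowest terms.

first term: 1/15 - 25/6*e2 - 1/10*e13 + 7/2*e123
second term: 1/15 + 29/6*e2 - 1/10*e13 - 5/2*e123
Answer: -9*e2 + 6*e123


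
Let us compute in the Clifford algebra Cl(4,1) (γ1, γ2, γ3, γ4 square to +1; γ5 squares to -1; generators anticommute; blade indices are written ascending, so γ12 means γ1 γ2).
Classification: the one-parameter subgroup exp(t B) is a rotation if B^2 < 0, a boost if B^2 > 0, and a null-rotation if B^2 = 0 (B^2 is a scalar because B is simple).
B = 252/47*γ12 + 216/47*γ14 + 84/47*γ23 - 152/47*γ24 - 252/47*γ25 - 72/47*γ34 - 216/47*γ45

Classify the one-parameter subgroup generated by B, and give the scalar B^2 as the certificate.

B^2 term by term: the squares give (252/47)^2*(γ12)^2 + (216/47)^2*(γ14)^2 + (84/47)^2*(γ23)^2 + (-152/47)^2*(γ24)^2 + (-252/47)^2*(γ25)^2 + (-72/47)^2*(γ34)^2 + (-216/47)^2*(γ45)^2 = 63504/2209*(-1) + 46656/2209*(-1) + 7056/2209*(-1) + 23104/2209*(-1) + 63504/2209*(+1) + 5184/2209*(-1) + 46656/2209*(+1) = -16 (each basis 2-blade squares to minus the product of its generators' squares); cross terms between blades sharing an index anticommute and cancel; the commuting (index-disjoint) pairs give grade-4 terms 2*c*c'*(blade product), which cancel blade by blade — γ1234: -36288/2209 + 36288/2209 = 0; γ1245: -108864/2209 + 108864/2209 = 0; γ2345: -36288/2209 + 36288/2209 = 0 — confirming B is simple. So B^2 = -16.
Answer: rotation, certificate B^2 = -16. Key observation: B^2 = -16 is a conjugation invariant, so its sign decides the class regardless of the surface form of B.


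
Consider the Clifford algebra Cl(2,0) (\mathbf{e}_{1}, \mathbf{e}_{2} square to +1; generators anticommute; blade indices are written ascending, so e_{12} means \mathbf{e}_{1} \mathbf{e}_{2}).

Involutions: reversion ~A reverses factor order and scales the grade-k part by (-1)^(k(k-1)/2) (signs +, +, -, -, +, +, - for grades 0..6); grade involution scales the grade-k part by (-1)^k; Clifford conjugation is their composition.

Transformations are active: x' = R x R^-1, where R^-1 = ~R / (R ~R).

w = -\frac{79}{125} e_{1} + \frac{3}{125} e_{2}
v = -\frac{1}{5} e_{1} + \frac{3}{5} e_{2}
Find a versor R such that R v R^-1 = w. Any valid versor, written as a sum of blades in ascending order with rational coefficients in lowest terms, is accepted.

R = v + w = -\frac{104}{125} e_{1} + \frac{78}{125} e_{2} works: the equal norms (\frac{2}{5}) guarantee its sandwich swaps v into w.
Answer: -\frac{104}{125} e_{1} + \frac{78}{125} e_{2}


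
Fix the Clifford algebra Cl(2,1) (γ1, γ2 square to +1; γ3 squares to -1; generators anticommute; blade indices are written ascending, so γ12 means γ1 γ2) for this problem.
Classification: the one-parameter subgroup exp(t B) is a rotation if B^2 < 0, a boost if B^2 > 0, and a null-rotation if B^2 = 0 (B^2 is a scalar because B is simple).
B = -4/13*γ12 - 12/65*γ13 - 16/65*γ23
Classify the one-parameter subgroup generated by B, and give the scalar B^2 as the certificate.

B^2 term by term: the squares give (-4/13)^2*(γ12)^2 + (-12/65)^2*(γ13)^2 + (-16/65)^2*(γ23)^2 = 16/169*(-1) + 144/4225*(+1) + 256/4225*(+1) = 0 (each basis 2-blade squares to minus the product of its generators' squares); cross terms between blades sharing an index anticommute and cancel. So B^2 = 0.
Answer: null-rotation, certificate B^2 = 0. Because 0 is invariant under every versor sandwich, the classification follows from its sign alone.


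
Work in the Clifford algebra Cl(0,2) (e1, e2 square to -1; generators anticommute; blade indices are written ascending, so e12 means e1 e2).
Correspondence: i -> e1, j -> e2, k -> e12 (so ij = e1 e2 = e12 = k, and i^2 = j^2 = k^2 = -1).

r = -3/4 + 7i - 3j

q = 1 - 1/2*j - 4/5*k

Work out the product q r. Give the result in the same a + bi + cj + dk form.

In blades: q = 1 - 1/2*e2 - 4/5*e12, r = -3/4 + 7*e1 - 3*e2.
Distribute q over r term by term (generator squares from the signature, products reordered to ascending indices): (1)*r = -3/4 + 7*e1 - 3*e2; (-1/2*e2)*r = -3/2 + 3/8*e2 + 7/2*e12; (-4/5*e12)*r = -12/5*e1 - 28/5*e2 + 3/5*e12.
Sum: -9/4 + 23/5*e1 - 329/40*e2 + 41/10*e12; translating back through the correspondence:
Answer: -9/4 + 23/5*i - 329/40*j + 41/10*k


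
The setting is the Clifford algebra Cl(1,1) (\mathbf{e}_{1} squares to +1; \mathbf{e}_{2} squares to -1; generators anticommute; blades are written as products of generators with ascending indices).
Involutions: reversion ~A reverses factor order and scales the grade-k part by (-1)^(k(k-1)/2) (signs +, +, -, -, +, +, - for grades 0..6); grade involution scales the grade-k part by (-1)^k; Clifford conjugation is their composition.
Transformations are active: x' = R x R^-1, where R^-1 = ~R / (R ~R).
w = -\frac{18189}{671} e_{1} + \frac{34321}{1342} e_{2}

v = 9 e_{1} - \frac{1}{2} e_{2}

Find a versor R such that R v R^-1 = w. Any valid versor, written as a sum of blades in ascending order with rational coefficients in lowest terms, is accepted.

R = v + w = -\frac{12150}{671} e_{1} + \frac{16825}{671} e_{2} works: the equal norms (\frac{323}{4}) guarantee its sandwich swaps v into w.
Answer: -\frac{12150}{671} e_{1} + \frac{16825}{671} e_{2}


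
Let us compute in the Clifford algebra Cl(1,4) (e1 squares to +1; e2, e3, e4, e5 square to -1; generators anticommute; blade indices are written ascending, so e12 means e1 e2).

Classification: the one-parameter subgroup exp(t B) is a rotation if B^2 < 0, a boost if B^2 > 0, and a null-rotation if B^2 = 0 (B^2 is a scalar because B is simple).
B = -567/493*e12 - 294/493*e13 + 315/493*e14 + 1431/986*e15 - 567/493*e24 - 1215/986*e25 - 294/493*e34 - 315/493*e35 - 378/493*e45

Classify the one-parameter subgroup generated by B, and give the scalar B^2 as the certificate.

B^2 term by term: the squares give (-567/493)^2*(e12)^2 + (-294/493)^2*(e13)^2 + (315/493)^2*(e14)^2 + (1431/986)^2*(e15)^2 + (-567/493)^2*(e24)^2 + (-1215/986)^2*(e25)^2 + (-294/493)^2*(e34)^2 + (-315/493)^2*(e35)^2 + (-378/493)^2*(e45)^2 = 321489/243049*(+1) + 86436/243049*(+1) + 99225/243049*(+1) + 2047761/972196*(+1) + 321489/243049*(-1) + 1476225/972196*(-1) + 86436/243049*(-1) + 99225/243049*(-1) + 142884/243049*(-1) = 0 (each basis 2-blade squares to minus the product of its generators' squares); cross terms between blades sharing an index anticommute and cancel; the commuting (index-disjoint) pairs give grade-4 terms 2*c*c'*(blade product), which cancel blade by blade — e1234: 333396/243049 - 333396/243049 = 0; e1235: 357210/243049 - 357210/243049 = 0; e1245: 428652/243049 + 382725/243049 - 811377/243049 = 0; e1345: 222264/243049 + 198450/243049 - 420714/243049 = 0; e2345: -357210/243049 + 357210/243049 = 0 — confirming B is simple. So B^2 = 0.
Answer: null-rotation, certificate B^2 = 0. The scalar 0 is the complete invariant here: its sign names the subgroup type.


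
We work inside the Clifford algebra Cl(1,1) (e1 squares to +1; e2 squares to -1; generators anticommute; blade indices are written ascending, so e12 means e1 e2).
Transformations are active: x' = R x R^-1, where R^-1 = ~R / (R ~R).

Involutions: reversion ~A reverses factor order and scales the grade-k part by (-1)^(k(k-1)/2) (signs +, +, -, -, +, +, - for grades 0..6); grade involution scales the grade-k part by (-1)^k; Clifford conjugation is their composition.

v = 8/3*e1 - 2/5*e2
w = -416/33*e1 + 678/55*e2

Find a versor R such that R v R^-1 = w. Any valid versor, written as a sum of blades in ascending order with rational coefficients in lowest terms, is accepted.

Sketch: the shared square 1564/225 makes R = v + w = -328/33*e1 + 656/55*e2 the natural versor; its sandwich fixes that direction, negates (v - w)/2, and sends v to w.
Answer: -328/33*e1 + 656/55*e2


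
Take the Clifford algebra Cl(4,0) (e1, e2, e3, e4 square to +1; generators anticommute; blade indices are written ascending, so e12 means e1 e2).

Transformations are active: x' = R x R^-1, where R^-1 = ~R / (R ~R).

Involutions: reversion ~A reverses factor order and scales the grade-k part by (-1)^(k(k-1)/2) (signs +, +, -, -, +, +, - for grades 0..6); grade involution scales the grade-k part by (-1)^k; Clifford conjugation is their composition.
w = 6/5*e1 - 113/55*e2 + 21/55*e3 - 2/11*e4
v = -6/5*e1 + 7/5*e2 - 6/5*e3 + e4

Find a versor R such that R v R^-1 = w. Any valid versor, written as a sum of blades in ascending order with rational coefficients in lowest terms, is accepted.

Sketch: the shared square 146/25 makes R = v + w = -36/55*e2 - 9/11*e3 + 9/11*e4 the natural versor; its sandwich fixes that direction, negates (v - w)/2, and sends v to w.
Answer: -36/55*e2 - 9/11*e3 + 9/11*e4


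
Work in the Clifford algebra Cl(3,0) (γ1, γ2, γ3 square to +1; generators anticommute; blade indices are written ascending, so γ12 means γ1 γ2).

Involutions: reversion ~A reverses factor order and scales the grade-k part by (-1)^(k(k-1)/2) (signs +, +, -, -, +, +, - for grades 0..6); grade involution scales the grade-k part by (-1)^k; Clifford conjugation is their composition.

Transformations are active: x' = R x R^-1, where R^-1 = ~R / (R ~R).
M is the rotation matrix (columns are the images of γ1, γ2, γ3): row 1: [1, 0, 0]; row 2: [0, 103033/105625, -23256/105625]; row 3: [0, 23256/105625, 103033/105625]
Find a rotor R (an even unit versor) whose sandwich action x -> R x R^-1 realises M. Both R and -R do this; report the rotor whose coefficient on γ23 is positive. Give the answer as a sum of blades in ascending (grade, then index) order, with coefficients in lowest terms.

Method: write R = a + b12*γ12 + b13*γ13 + b23*γ23 with a^2 + b12^2 + b13^2 + b23^2 = 1 (so R^-1 = ~R). Expanding the columns R e_j ~R gives tr M = 4a^2 - 1 and, from the antisymmetric part, M21 - M12 = -4a*b12, M13 - M31 = 4a*b13, M32 - M23 = -4a*b23.
Here tr M = 311691/105625, so a^2 = (1 + tr M)/4 = 104329/105625 and a = ±323/325. Taking a = 323/325: M21 - M12 = 0, M13 - M31 = 0, M32 - M23 = 46512/105625, giving b12 = 0, b13 = 0, b23 = -36/325, i.e. R = 323/325 - 36/325*γ23.
Its γ23 coefficient is negative, so report the other preimage -R.
Answer: -323/325 + 36/325*γ23. Key observation: the double cover Spin(3) -> SO(3) sends R and -R to the same matrix (trace 311691/105625 here), so the stated sign of the γ23 coefficient is what selects one sheet.


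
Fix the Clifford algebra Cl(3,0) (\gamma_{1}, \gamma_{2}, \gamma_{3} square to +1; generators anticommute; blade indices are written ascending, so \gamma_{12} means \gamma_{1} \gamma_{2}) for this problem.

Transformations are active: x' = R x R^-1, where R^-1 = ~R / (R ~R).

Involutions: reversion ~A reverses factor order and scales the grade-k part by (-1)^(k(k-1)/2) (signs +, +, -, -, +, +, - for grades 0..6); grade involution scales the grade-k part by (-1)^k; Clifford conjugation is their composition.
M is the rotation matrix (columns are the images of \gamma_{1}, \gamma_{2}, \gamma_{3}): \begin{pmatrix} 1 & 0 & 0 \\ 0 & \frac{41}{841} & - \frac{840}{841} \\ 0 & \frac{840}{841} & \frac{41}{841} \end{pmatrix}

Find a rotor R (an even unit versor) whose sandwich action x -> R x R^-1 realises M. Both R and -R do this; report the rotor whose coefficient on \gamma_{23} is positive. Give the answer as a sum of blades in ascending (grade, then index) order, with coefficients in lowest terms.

Method: write R = a + b12*\gamma_{12} + b13*\gamma_{13} + b23*\gamma_{23} with a^2 + b12^2 + b13^2 + b23^2 = 1 (so R^-1 = ~R). Expanding the columns R e_j ~R gives tr M = 4a^2 - 1 and, from the antisymmetric part, M21 - M12 = -4a*b12, M13 - M31 = 4a*b13, M32 - M23 = -4a*b23.
Here tr M = \frac{923}{841}, so a^2 = (1 + tr M)/4 = \frac{441}{841} and a = ±\frac{21}{29}. Taking a = \frac{21}{29}: M21 - M12 = 0, M13 - M31 = 0, M32 - M23 = \frac{1680}{841}, giving b12 = 0, b13 = 0, b23 = -\frac{20}{29}, i.e. R = \frac{21}{29} - \frac{20}{29} \gamma_{23}.
Its \gamma_{23} coefficient is negative, so report the other preimage -R.
Answer: -\frac{21}{29} + \frac{20}{29} \gamma_{23}. Why the constraint matters: R and -R act identically through the sandwich — M has trace \frac{923}{841} either way — so only the sign condition on \gamma_{23} picks one of the two preimages.


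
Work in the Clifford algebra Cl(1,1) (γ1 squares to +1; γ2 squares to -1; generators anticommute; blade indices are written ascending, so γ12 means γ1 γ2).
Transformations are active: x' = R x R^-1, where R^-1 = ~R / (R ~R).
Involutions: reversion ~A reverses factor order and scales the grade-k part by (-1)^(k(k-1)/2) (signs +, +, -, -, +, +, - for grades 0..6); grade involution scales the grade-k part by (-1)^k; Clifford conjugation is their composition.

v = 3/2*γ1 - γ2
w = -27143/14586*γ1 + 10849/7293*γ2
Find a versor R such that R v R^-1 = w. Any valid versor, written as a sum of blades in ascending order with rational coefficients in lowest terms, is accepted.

Take R = v + w = -2632/7293*γ1 + 3556/7293*γ2. Because q(v) = q(w) = 5/4, conjugation by R sends v exactly to w.
Answer: -2632/7293*γ1 + 3556/7293*γ2


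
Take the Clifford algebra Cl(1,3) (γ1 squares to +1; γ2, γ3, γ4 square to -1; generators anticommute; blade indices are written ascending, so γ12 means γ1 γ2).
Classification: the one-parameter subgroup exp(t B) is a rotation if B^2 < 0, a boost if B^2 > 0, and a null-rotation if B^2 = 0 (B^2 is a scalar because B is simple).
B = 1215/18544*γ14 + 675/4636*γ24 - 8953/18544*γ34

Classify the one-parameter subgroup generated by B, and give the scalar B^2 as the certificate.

B^2 term by term: the squares give (1215/18544)^2*(γ14)^2 + (675/4636)^2*(γ24)^2 + (-8953/18544)^2*(γ34)^2 = 1476225/343879936*(+1) + 455625/21492496*(-1) + 80156209/343879936*(-1) = -1/4 (each basis 2-blade squares to minus the product of its generators' squares); cross terms between blades sharing an index anticommute and cancel. So B^2 = -1/4.
Answer: rotation, certificate B^2 = -1/4. No conjugation can change B^2 = -1/4; the sign gives the class.


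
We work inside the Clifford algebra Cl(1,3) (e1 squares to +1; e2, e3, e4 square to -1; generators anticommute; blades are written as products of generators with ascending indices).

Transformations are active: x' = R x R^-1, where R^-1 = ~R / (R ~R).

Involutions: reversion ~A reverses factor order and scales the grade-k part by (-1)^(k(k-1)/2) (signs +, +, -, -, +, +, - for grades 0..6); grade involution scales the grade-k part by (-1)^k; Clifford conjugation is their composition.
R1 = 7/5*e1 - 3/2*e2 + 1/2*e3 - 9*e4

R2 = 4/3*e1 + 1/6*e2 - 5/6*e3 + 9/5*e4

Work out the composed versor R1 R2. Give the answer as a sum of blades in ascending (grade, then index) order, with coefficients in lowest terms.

Distribute over the terms of R1 (each basis-blade product reordered to ascending indices, repeated generators contracted through their squares):
(7/5*e1) R2 = 28/15 + 7/30*e1 e2 - 7/6*e1 e3 + 63/25*e1 e4
(-3/2*e2) R2 = 1/4 + 2*e1 e2 + 5/4*e2 e3 - 27/10*e2 e4
(1/2*e3) R2 = 5/12 - 2/3*e1 e3 - 1/12*e2 e3 + 9/10*e3 e4
(-9*e4) R2 = 81/5 + 12*e1 e4 + 3/2*e2 e4 - 15/2*e3 e4
Summing the partial products and collecting blades:
Answer: 281/15 + 67/30*e1 e2 - 11/6*e1 e3 + 363/25*e1 e4 + 7/6*e2 e3 - 6/5*e2 e4 - 33/5*e3 e4
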